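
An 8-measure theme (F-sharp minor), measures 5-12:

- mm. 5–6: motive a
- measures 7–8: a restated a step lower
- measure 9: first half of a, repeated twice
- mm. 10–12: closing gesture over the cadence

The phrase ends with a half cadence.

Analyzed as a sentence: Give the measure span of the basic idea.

The presentation of a sentence is the basic idea (bars 5–6) plus its repetition (mm. 7-8); the basic idea is therefore bars 5–6.

measures 5–6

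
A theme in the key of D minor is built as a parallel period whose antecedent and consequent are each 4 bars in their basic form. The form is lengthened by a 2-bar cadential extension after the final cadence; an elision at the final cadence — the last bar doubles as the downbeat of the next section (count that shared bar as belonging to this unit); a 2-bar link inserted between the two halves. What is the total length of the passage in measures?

12 measures

Basic parallel period: 4 + 4 = 8 bars.
8 (basic form) + 2 (cadential extension) + 2 (link) = 12.
The elision shares a bar with the next section but does not change this unit's count.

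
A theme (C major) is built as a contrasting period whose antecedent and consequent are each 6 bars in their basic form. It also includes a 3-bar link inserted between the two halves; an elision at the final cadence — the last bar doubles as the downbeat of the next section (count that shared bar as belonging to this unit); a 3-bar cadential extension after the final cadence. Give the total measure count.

18 measures

Basic contrasting period: 6 + 6 = 12 bars.
12 (basic form) + 3 (link) + 3 (cadential extension) = 18.
The elision shares a bar with the next section but does not change this unit's count.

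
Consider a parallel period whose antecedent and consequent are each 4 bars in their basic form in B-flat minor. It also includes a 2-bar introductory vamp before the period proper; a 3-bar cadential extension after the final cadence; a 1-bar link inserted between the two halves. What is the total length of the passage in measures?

Basic parallel period: 4 + 4 = 8 bars.
8 (basic form) + 2 (introduction) + 3 (cadential extension) + 1 (link) = 14.

14 measures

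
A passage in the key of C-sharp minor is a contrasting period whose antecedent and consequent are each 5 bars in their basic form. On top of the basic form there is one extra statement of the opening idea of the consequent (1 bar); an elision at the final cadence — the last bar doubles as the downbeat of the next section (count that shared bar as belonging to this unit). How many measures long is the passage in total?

11 measures

Basic contrasting period: 5 + 5 = 10 bars.
10 (basic form) + 1 (extra statement) = 11.
The elision shares a bar with the next section but does not change this unit's count.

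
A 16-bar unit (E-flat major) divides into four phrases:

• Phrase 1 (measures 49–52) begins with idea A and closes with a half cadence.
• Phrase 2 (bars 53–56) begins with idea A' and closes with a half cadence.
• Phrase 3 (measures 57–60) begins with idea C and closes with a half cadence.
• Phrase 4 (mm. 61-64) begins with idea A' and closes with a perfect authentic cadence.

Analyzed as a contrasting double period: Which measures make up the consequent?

measures 57–64

In a double period the four phrases pair into a large antecedent (phrases 1–2, ending half cadence) and a large consequent (phrases 3–4, ending perfect authentic cadence). The consequent spans mm. 57–64.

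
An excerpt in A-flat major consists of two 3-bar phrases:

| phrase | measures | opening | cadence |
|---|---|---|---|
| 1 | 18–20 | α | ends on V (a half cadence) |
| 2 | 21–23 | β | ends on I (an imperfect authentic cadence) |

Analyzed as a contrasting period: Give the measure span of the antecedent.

The antecedent is the phrase ending with the weaker cadence (half cadence, phrase 1) and the consequent the one ending more conclusively (imperfect authentic cadence, phrase 2); the antecedent is bars 18-20.

measures 18–20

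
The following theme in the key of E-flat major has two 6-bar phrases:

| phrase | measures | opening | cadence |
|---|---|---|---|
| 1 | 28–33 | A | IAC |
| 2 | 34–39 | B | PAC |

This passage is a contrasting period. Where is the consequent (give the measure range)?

measures 34–39

The antecedent is the phrase ending with the weaker cadence (imperfect authentic cadence, phrase 1) and the consequent the one ending more conclusively (perfect authentic cadence, phrase 2); the consequent is measures 34–39.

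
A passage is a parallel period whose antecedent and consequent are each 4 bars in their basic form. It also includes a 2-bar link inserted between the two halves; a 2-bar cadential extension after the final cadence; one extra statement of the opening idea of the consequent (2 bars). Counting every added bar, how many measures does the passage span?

14 measures

Basic parallel period: 4 + 4 = 8 bars.
8 (basic form) + 2 (link) + 2 (cadential extension) + 2 (extra statement) = 14.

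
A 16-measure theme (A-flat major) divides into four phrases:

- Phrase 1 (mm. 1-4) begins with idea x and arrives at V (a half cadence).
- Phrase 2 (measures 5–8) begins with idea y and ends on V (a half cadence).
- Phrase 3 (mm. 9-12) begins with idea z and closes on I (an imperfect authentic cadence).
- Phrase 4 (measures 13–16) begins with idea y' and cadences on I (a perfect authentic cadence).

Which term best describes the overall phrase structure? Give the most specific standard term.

Four phrases in two halves: the first half (measures 1–8) ends with a half cadence, the second (mm. 9–16) with a perfect authentic cadence — a large antecedent–consequent pair, i.e. a double period.
Phrase 3 begins with different material from phrase 1, making it contrasting.

contrasting double period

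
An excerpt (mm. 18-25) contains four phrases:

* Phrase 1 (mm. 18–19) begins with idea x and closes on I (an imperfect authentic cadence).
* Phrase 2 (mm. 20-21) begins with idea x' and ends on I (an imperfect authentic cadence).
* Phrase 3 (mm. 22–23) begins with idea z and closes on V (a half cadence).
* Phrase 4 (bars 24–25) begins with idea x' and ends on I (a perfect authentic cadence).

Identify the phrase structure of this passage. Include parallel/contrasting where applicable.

Four phrases in two halves: the first half (measures 18–21) ends with an imperfect authentic cadence, the second (bars 22–25) with a perfect authentic cadence — a large antecedent–consequent pair, i.e. a double period.
Phrase 3 begins with different material from phrase 1, making it contrasting.

contrasting double period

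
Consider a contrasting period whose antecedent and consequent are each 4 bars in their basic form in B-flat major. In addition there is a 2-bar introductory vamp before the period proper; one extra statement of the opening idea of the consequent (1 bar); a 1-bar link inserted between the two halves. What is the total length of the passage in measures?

12 measures

Basic contrasting period: 4 + 4 = 8 bars.
8 (basic form) + 2 (introduction) + 1 (extra statement) + 1 (link) = 12.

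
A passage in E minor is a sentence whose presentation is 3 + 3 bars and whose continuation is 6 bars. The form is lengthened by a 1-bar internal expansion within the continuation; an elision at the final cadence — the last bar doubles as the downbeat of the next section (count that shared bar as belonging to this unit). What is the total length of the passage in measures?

Basic sentence: 3 + 3 + 6 = 12 bars.
12 (basic form) + 1 (internal expansion) = 13.
The elision shares a bar with the next section but does not change this unit's count.

13 measures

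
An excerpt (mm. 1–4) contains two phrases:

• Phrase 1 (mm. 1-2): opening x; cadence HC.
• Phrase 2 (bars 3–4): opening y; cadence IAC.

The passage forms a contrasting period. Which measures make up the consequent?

measures 3–4

The antecedent is the phrase ending with the weaker cadence (half cadence, phrase 1) and the consequent the one ending more conclusively (imperfect authentic cadence, phrase 2); the consequent is mm. 3–4.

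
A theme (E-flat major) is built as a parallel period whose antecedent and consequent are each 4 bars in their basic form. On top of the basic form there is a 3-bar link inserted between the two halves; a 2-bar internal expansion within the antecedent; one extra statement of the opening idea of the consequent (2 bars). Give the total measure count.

Basic parallel period: 4 + 4 = 8 bars.
8 (basic form) + 3 (link) + 2 (internal expansion) + 2 (extra statement) = 15.

15 measures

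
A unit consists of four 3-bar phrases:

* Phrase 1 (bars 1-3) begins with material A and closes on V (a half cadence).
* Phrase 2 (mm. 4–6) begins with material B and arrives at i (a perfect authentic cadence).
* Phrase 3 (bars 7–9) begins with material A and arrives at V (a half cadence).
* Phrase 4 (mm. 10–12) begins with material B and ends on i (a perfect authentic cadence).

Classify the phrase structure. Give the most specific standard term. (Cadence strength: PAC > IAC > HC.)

repeated period

The cadence pattern HC–PAC–HC–PAC is weak–strong twice, and phrases 3–4 restate phrases 1–2: a period heard twice, not a double period (which would end weakly at phrase 2).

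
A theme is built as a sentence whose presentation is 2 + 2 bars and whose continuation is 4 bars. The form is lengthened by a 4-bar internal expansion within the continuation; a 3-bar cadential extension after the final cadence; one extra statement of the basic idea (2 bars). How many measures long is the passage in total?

Basic sentence: 2 + 2 + 4 = 8 bars.
8 (basic form) + 4 (internal expansion) + 3 (cadential extension) + 2 (extra statement) = 17.

17 measures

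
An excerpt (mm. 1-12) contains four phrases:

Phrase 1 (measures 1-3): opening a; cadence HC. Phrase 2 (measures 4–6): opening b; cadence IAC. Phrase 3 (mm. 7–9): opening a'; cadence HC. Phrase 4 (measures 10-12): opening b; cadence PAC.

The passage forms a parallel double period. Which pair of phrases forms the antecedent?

In a double period the first pair of phrases (ending imperfect authentic cadence) is the large antecedent and the second pair (ending perfect authentic cadence) is the large consequent; the antecedent is phrases 1 and 2.

phrases 1 and 2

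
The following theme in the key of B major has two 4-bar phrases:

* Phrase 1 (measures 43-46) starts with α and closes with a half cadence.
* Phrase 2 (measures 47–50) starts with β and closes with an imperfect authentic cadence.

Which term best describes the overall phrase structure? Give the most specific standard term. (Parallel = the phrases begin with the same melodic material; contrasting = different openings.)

contrasting period

Phrase 1 ends with a half cadence (weaker) and phrase 2 with an imperfect authentic cadence (stronger): antecedent + consequent = a period.
The two phrases open with different material (α / β), so the period is contrasting.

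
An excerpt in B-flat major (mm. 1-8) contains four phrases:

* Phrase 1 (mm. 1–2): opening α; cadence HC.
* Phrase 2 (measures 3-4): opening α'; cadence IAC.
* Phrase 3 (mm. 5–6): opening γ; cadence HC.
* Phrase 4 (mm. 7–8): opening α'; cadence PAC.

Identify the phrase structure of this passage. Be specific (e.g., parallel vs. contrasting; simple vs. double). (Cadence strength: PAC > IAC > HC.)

contrasting double period

Four phrases in two halves: the first half (mm. 1–4) ends with an imperfect authentic cadence, the second (mm. 5-8) with a perfect authentic cadence — a large antecedent–consequent pair, i.e. a double period.
Phrase 3 begins with different material from phrase 1, making it contrasting.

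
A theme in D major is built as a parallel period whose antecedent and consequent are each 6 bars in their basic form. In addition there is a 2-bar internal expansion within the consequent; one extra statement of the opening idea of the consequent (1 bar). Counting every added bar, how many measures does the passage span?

Basic parallel period: 6 + 6 = 12 bars.
12 (basic form) + 2 (internal expansion) + 1 (extra statement) = 15.

15 measures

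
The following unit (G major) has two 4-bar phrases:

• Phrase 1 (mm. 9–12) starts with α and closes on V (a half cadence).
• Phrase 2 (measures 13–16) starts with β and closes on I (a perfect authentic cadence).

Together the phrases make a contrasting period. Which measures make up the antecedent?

measures 9–12

The phrase ending with the weaker cadence (half cadence) is the antecedent; the one ending more conclusively (perfect authentic cadence) is the consequent. The antecedent is measures 9–12.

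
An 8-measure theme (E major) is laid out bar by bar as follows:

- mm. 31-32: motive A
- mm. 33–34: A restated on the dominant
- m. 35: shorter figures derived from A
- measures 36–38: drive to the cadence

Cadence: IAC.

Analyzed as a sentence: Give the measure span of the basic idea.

measures 31–32

The presentation of a sentence is the basic idea (bars 31–32) plus its repetition (mm. 33–34); the basic idea is therefore measures 31–32.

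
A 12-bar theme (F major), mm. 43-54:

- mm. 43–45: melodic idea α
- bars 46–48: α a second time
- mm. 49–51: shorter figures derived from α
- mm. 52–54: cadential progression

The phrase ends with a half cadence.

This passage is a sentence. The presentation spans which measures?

The presentation of a sentence is the basic idea (measures 43-45) plus its repetition (mm. 46–48); the presentation is therefore measures 43-48.

measures 43–48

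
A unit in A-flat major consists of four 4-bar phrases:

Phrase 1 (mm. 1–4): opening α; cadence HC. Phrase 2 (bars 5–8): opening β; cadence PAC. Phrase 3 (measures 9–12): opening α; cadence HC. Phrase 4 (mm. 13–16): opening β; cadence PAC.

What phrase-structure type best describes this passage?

The cadence pattern HC–PAC–HC–PAC is weak–strong twice, and phrases 3–4 restate phrases 1–2: a period heard twice, not a double period (which would end weakly at phrase 2).

repeated period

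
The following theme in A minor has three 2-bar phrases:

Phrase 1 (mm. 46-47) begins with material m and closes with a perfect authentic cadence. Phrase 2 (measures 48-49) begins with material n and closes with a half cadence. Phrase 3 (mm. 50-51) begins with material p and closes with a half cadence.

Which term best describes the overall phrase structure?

The final phrase closes with a half cadence, which is not stronger than the preceding half cadence; the 3 phrases lack an overall antecedent–consequent design and so form a phrase group.

phrase group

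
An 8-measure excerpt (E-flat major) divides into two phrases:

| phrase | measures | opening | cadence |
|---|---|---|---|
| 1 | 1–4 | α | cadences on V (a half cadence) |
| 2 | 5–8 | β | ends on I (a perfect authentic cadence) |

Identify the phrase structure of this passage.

Phrase 1 ends with a half cadence (weaker) and phrase 2 with a perfect authentic cadence (stronger): antecedent + consequent = a period.
The two phrases open with different material (α / β), so the period is contrasting.

contrasting period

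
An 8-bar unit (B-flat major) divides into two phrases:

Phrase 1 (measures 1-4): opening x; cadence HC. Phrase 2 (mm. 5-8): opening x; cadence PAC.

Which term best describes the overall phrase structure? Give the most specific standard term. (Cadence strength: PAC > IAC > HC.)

Phrase 1 ends with a half cadence (weaker) and phrase 2 with a perfect authentic cadence (stronger): antecedent + consequent = a period.
The two phrases open with the same material (x / x), so the period is parallel.

parallel period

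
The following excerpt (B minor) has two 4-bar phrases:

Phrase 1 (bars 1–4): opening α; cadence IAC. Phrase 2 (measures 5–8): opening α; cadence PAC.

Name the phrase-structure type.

parallel period

Phrase 1 ends with an imperfect authentic cadence (weaker) and phrase 2 with a perfect authentic cadence (stronger): antecedent + consequent = a period.
The two phrases open with the same material (α / α), so the period is parallel.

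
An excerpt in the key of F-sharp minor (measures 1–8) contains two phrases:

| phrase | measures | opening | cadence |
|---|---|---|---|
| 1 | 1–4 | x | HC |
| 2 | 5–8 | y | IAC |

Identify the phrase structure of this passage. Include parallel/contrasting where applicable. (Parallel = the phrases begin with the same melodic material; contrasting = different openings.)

contrasting period

Phrase 1 ends with a half cadence (weaker) and phrase 2 with an imperfect authentic cadence (stronger): antecedent + consequent = a period.
The two phrases open with different material (x / y), so the period is contrasting.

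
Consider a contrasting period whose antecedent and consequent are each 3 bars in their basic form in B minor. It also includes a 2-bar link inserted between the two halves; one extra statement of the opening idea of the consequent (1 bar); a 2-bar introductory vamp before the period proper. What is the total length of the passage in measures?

Basic contrasting period: 3 + 3 = 6 bars.
6 (basic form) + 2 (link) + 1 (extra statement) + 2 (introduction) = 11.

11 measures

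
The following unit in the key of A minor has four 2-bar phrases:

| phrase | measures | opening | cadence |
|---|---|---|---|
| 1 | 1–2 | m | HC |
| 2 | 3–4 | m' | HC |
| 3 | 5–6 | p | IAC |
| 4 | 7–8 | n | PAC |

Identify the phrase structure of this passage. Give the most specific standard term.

Four phrases in two halves: the first half (bars 1-4) ends with a half cadence, the second (mm. 5-8) with a perfect authentic cadence — a large antecedent–consequent pair, i.e. a double period.
Phrase 3 begins with different material from phrase 1, making it contrasting.

contrasting double period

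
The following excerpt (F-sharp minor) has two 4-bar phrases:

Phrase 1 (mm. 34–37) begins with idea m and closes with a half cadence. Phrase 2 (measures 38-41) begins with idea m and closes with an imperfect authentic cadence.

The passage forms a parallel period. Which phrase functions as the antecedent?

The phrase ending with the weaker cadence (half cadence) is the antecedent; the one ending more conclusively (imperfect authentic cadence) is the consequent. The antecedent is phrase 1.

phrase 1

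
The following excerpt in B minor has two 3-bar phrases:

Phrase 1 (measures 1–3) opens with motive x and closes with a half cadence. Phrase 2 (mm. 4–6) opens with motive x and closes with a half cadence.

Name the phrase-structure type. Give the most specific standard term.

Both phrases have the same opening (x) and the same cadence (half cadence): the second is a restatement, not a consequent, so this is a repeated phrase rather than a period.

repeated phrase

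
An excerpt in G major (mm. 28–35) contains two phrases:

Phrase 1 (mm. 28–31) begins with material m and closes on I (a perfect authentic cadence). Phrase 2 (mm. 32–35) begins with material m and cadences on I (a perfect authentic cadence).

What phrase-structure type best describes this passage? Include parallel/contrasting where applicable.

Both phrases have the same opening (m) and the same cadence (perfect authentic cadence): the second is a restatement, not a consequent, so this is a repeated phrase rather than a period.

repeated phrase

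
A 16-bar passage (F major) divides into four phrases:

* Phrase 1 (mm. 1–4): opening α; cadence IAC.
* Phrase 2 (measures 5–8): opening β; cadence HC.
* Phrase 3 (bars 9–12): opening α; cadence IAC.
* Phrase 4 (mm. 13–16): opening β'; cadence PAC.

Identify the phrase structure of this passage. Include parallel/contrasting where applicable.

Four phrases in two halves: the first half (bars 1–8) ends with a half cadence, the second (mm. 9–16) with a perfect authentic cadence — a large antecedent–consequent pair, i.e. a double period.
Phrase 3 begins with the same material as phrase 1, making it parallel.

parallel double period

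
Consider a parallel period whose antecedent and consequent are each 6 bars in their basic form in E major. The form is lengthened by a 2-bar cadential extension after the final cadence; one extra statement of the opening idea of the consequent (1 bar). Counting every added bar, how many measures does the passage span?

15 measures

Basic parallel period: 6 + 6 = 12 bars.
12 (basic form) + 2 (cadential extension) + 1 (extra statement) = 15.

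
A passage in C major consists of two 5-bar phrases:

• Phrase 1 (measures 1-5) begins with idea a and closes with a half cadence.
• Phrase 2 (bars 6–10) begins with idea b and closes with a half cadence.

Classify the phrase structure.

The second phrase closes with a half cadence, which is not stronger than the first phrase's half cadence; without a weak→strong cadential pair there is no antecedent–consequent relationship, so this is a phrase group rather than a period.

phrase group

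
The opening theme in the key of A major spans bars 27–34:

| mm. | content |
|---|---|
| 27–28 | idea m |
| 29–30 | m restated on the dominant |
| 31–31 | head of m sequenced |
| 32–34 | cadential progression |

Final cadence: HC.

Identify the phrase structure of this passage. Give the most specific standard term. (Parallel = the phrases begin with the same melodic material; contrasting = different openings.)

Basic idea (mm. 27-28) + its repetition (mm. 29-30) form the presentation; fragmentation and cadence (bars 31–34) form the continuation — the 8-bar whole is a sentence.

sentence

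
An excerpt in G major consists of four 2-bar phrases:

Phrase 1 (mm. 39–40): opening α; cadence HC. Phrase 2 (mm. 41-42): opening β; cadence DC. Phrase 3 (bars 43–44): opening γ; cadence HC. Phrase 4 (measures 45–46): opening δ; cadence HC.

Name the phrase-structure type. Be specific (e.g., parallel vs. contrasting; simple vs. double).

Phrase 4 ends with a half cadence, no stronger than phrase 2's deceptive cadence, so the four phrases do not form a double period; nor do phrases 3–4 duplicate 1–2, so it is not a repeated period. With no phrase reaching a conclusive cadence, the passage is a phrase group.

phrase group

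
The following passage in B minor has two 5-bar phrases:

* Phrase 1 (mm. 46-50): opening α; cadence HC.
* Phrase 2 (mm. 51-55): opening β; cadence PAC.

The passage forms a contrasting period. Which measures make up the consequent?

measures 51–55

The antecedent is the phrase ending with the weaker cadence (half cadence, phrase 1) and the consequent the one ending more conclusively (perfect authentic cadence, phrase 2); the consequent is measures 51-55.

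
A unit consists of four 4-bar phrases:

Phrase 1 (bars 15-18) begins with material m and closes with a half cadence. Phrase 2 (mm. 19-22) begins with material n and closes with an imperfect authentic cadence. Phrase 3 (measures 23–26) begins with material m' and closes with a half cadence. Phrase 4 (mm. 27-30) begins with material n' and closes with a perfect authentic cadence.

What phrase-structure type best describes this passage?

Four phrases in two halves: the first half (mm. 15–22) ends with an imperfect authentic cadence, the second (bars 23-30) with a perfect authentic cadence — a large antecedent–consequent pair, i.e. a double period.
Phrase 3 begins with the same material as phrase 1, making it parallel.

parallel double period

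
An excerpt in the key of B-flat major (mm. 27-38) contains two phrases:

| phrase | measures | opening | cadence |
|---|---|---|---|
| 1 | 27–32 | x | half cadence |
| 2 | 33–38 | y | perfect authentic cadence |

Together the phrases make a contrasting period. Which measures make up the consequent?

measures 33–38

The phrase ending with the weaker cadence (half cadence) is the antecedent; the one ending more conclusively (perfect authentic cadence) is the consequent. The consequent is measures 33–38.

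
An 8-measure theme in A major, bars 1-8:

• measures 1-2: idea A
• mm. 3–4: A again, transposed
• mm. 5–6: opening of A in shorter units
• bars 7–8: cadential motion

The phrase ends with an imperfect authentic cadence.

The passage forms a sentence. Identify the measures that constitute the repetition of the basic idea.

measures 3–4

The presentation of a sentence is the basic idea (mm. 1-2) plus its repetition (mm. 3–4); the repetition of the basic idea is therefore mm. 3–4.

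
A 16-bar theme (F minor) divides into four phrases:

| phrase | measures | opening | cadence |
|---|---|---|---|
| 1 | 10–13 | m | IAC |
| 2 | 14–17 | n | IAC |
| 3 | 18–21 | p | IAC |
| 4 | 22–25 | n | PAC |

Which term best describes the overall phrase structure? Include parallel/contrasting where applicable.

Four phrases in two halves: the first half (mm. 10-17) ends with an imperfect authentic cadence, the second (mm. 18-25) with a perfect authentic cadence — a large antecedent–consequent pair, i.e. a double period.
Phrase 3 begins with different material from phrase 1, making it contrasting.

contrasting double period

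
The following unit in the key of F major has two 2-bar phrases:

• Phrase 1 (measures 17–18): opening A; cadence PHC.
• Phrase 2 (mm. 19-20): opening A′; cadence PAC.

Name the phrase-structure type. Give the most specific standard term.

Phrase 1 ends with a Phrygian half cadence (weaker) and phrase 2 with a perfect authentic cadence (stronger): antecedent + consequent = a period.
The two phrases open with the same material (A / A′), so the period is parallel.

parallel period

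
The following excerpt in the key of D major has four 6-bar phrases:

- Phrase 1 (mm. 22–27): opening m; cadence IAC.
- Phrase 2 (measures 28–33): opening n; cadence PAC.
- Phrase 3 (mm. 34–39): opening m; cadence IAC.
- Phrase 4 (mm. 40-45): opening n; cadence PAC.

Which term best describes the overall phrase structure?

The cadence pattern IAC–PAC–IAC–PAC is weak–strong twice, and phrases 3–4 restate phrases 1–2: a period heard twice, not a double period (which would end weakly at phrase 2).

repeated period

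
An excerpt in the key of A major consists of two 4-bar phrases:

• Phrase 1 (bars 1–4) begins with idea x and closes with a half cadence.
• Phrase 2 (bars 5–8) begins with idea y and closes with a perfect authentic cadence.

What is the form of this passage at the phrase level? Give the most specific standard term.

Phrase 1 ends with a half cadence (weaker) and phrase 2 with a perfect authentic cadence (stronger): antecedent + consequent = a period.
The two phrases open with different material (x / y), so the period is contrasting.

contrasting period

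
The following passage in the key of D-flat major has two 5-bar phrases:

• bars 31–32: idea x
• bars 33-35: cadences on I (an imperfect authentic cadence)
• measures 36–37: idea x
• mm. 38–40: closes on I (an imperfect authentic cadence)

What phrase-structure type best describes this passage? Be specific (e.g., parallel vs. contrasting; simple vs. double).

repeated phrase

Both phrases have the same opening (x) and the same cadence (imperfect authentic cadence): the second is a restatement, not a consequent, so this is a repeated phrase rather than a period.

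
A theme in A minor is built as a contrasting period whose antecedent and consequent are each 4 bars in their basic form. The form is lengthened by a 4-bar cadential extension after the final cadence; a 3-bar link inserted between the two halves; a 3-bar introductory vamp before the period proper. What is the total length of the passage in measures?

Basic contrasting period: 4 + 4 = 8 bars.
8 (basic form) + 4 (cadential extension) + 3 (link) + 3 (introduction) = 18.

18 measures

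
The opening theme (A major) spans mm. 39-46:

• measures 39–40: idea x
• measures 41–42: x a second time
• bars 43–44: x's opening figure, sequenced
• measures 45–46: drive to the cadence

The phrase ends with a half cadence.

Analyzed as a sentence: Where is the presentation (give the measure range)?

measures 39–42

The presentation of a sentence is the basic idea (mm. 39-40) plus its repetition (mm. 41–42); the presentation is therefore mm. 39–42.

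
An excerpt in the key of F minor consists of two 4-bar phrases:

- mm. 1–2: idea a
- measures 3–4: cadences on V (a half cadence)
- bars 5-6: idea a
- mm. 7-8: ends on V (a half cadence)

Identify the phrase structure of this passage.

repeated phrase

Both phrases have the same opening (a) and the same cadence (half cadence): the second is a restatement, not a consequent, so this is a repeated phrase rather than a period.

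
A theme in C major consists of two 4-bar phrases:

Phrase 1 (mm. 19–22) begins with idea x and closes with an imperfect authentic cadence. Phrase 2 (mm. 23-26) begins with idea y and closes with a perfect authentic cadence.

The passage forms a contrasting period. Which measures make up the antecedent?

The antecedent is the phrase ending with the weaker cadence (imperfect authentic cadence, phrase 1) and the consequent the one ending more conclusively (perfect authentic cadence, phrase 2); the antecedent is bars 19-22.

measures 19–22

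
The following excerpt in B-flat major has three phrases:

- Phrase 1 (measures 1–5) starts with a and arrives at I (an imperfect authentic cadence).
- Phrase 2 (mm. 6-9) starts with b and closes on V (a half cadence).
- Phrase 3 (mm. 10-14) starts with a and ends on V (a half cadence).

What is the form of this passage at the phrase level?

The final phrase closes with a half cadence, which is not stronger than the preceding half cadence; the 3 phrases lack an overall antecedent–consequent design and so form a phrase group.

phrase group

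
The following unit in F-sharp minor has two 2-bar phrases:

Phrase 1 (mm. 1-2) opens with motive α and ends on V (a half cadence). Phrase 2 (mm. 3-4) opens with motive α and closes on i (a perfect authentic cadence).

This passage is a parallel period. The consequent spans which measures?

The antecedent is the phrase ending with the weaker cadence (half cadence, phrase 1) and the consequent the one ending more conclusively (perfect authentic cadence, phrase 2); the consequent is mm. 3–4.

measures 3–4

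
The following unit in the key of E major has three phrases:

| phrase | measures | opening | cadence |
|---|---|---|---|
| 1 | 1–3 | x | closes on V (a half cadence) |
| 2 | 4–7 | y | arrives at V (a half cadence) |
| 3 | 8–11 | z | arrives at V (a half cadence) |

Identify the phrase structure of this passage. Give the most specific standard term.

phrase group

The final phrase closes with a half cadence, which is not stronger than the preceding half cadence; the 3 phrases lack an overall antecedent–consequent design and so form a phrase group.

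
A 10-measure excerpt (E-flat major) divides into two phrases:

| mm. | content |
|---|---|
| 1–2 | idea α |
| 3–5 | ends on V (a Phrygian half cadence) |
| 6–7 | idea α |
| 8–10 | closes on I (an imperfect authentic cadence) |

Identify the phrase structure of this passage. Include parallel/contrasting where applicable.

parallel period

Phrase 1 ends with a Phrygian half cadence (weaker) and phrase 2 with an imperfect authentic cadence (stronger): antecedent + consequent = a period.
The two phrases open with the same material (α / α), so the period is parallel.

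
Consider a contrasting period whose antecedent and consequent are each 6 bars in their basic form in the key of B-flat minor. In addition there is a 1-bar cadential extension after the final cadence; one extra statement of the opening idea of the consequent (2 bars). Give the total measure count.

15 measures

Basic contrasting period: 6 + 6 = 12 bars.
12 (basic form) + 1 (cadential extension) + 2 (extra statement) = 15.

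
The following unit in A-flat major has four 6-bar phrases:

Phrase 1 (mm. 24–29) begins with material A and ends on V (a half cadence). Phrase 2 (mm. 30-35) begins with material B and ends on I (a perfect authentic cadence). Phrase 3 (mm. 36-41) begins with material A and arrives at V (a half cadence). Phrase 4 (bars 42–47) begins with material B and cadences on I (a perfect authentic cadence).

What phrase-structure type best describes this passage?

The cadence pattern HC–PAC–HC–PAC is weak–strong twice, and phrases 3–4 restate phrases 1–2: a period heard twice, not a double period (which would end weakly at phrase 2).

repeated period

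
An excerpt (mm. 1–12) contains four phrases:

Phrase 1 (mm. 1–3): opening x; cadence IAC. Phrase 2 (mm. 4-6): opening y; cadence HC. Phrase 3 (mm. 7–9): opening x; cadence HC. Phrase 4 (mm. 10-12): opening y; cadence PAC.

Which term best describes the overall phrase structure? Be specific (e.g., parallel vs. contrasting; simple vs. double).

parallel double period

Four phrases in two halves: the first half (bars 1–6) ends with a half cadence, the second (mm. 7-12) with a perfect authentic cadence — a large antecedent–consequent pair, i.e. a double period.
Phrase 3 begins with the same material as phrase 1, making it parallel.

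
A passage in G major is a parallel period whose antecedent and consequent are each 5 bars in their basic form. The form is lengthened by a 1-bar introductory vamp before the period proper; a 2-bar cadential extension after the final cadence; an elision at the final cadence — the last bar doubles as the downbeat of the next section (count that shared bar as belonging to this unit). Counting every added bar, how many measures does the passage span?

13 measures

Basic parallel period: 5 + 5 = 10 bars.
10 (basic form) + 1 (introduction) + 2 (cadential extension) = 13.
The elision shares a bar with the next section but does not change this unit's count.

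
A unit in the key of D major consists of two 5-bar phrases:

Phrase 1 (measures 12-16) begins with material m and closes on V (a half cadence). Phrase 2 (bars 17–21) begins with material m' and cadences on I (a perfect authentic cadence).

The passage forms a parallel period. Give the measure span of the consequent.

The phrase ending with the weaker cadence (half cadence) is the antecedent; the one ending more conclusively (perfect authentic cadence) is the consequent. The consequent is measures 17–21.

measures 17–21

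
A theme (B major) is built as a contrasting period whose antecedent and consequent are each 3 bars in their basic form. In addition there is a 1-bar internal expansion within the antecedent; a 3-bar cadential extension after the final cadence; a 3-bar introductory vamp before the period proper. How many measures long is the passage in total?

Basic contrasting period: 3 + 3 = 6 bars.
6 (basic form) + 1 (internal expansion) + 3 (cadential extension) + 3 (introduction) = 13.

13 measures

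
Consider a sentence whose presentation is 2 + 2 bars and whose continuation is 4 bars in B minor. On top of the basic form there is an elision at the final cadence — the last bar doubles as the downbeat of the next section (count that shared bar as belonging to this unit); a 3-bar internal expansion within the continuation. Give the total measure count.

Basic sentence: 2 + 2 + 4 = 8 bars.
8 (basic form) + 3 (internal expansion) = 11.
The elision shares a bar with the next section but does not change this unit's count.

11 measures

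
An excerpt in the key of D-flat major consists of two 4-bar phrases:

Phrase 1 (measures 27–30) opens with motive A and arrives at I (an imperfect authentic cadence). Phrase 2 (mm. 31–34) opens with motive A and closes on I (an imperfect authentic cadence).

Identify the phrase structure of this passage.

Both phrases have the same opening (A) and the same cadence (imperfect authentic cadence): the second is a restatement, not a consequent, so this is a repeated phrase rather than a period.

repeated phrase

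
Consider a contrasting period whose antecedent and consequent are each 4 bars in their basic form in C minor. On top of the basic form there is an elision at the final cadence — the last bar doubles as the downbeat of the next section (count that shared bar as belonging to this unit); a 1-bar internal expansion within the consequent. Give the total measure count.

Basic contrasting period: 4 + 4 = 8 bars.
8 (basic form) + 1 (internal expansion) = 9.
The elision shares a bar with the next section but does not change this unit's count.

9 measures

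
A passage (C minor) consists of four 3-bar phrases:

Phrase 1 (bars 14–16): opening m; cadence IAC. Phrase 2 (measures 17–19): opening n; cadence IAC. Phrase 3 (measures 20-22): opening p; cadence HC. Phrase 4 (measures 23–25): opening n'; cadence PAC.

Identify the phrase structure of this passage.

Four phrases in two halves: the first half (measures 14–19) ends with an imperfect authentic cadence, the second (measures 20-25) with a perfect authentic cadence — a large antecedent–consequent pair, i.e. a double period.
Phrase 3 begins with different material from phrase 1, making it contrasting.

contrasting double period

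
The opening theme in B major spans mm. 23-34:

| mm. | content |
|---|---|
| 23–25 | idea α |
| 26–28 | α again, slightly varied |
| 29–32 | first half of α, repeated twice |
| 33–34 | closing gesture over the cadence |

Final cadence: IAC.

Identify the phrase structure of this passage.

Basic idea (bars 23–25) + its repetition (measures 26-28) form the presentation; fragmentation and cadence (bars 29–34) form the continuation — the 12-bar whole is a sentence.

sentence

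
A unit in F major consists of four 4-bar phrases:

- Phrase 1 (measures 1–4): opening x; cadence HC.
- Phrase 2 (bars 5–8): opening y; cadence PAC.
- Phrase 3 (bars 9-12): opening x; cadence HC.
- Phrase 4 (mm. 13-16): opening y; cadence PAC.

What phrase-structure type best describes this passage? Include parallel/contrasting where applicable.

repeated period

The cadence pattern HC–PAC–HC–PAC is weak–strong twice, and phrases 3–4 restate phrases 1–2: a period heard twice, not a double period (which would end weakly at phrase 2).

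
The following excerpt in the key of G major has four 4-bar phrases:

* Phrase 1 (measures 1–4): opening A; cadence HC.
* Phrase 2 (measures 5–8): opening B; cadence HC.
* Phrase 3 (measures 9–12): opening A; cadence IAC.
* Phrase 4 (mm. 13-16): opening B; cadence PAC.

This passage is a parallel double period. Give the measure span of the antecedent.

In a double period the four phrases pair into a large antecedent (phrases 1–2, ending half cadence) and a large consequent (phrases 3–4, ending perfect authentic cadence). The antecedent spans measures 1–8.

measures 1–8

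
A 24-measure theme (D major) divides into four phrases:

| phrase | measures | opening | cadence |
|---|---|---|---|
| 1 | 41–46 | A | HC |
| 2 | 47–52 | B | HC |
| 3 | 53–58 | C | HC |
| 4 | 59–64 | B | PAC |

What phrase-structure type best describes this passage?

Four phrases in two halves: the first half (measures 41–52) ends with a half cadence, the second (mm. 53–64) with a perfect authentic cadence — a large antecedent–consequent pair, i.e. a double period.
Phrase 3 begins with different material from phrase 1, making it contrasting.

contrasting double period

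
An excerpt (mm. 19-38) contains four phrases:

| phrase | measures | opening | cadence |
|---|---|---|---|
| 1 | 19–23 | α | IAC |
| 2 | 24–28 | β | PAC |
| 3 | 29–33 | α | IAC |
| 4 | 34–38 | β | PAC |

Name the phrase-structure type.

repeated period

The cadence pattern IAC–PAC–IAC–PAC is weak–strong twice, and phrases 3–4 restate phrases 1–2: a period heard twice, not a double period (which would end weakly at phrase 2).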